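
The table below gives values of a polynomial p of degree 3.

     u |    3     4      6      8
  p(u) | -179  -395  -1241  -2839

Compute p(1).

-11

Using the Lagrange interpolation formula with nodes 3, 4, 6, 8:
  L_0(u) = (u - 4)(u - 6)(u - 8) / -15
  L_1(u) = (u - 3)(u - 6)(u - 8) / 8
  L_2(u) = (u - 3)(u - 4)(u - 8) / -12
  L_3(u) = (u - 3)(u - 4)(u - 6) / 40
Then p(u) = -179·L_0(u) - 395·L_1(u) - 1241·L_2(u) - 2839·L_3(u).
Expanding and collecting terms gives p(u) = -5u³ - 4u² - 3u + 1.
Evaluating at u = 1: p(1) = -11.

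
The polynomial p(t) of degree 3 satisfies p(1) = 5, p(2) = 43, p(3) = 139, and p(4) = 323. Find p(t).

Write p(t) = at^3 + bt^2 + ct + d. Substituting each data point gives a linear system:
  a + b + c + d = 5
  8a + 4b + 2c + d = 43
  27a + 9b + 3c + d = 139
  64a + 16b + 4c + d = 323
Solving the system yields a = 5, b = -1, c = 6, d = -5.
So p(t) = 5t^3 - t^2 + 6t - 5.
Check: p(2) = 43. ✓

p(t) = 5t^3 - t^2 + 6t - 5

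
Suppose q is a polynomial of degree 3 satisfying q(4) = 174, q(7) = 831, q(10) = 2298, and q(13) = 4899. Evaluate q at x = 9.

1699

Using the Lagrange interpolation formula with nodes 4, 7, 10, 13:
  L_0(x) = (x - 7)(x - 10)(x - 13) / -162
  L_1(x) = (x - 4)(x - 10)(x - 13) / 54
  L_2(x) = (x - 4)(x - 7)(x - 13) / -54
  L_3(x) = (x - 4)(x - 7)(x - 10) / 162
Then q(x) = 174·L_0(x) + 831·L_1(x) + 2298·L_2(x) + 4899·L_3(x).
Expanding and collecting terms gives q(x) = 2x³ + 3x² - 2.
Evaluating at x = 9: q(9) = 1699.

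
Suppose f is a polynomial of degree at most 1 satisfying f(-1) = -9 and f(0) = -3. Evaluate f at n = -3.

Using the Lagrange interpolation formula with nodes -1, 0:
  L_0(n) = n / -1
  L_1(n) = (n + 1) / 1
Then f(n) = -9·L_0(n) - 3·L_1(n).
Expanding and collecting terms gives f(n) = 6n - 3.
Evaluating at n = -3: f(-3) = -21.

-21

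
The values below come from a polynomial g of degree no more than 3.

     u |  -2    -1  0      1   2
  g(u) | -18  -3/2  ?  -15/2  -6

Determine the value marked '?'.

-2

On equispaced nodes a degree-3 polynomial has vanishing fourth forward difference, so
  g(-2) - 4·g(-1) + 6·g(0) - 4·g(1) + g(2) = 0.
Substituting the known values and solving for g(0):
  6·g(0) = -12
  g(0) = -2.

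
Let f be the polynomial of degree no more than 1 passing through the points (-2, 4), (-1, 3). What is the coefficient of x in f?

Write f(x) = ax + b. Substituting each data point gives a linear system:
  -2a + b = 4
  -a + b = 3
Solving the system yields a = -1, b = 2.
So f(x) = -x + 2.
The leading coefficient is -1.

-1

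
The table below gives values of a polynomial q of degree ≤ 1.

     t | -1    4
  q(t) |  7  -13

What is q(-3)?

15

Write q(t) = at + b. Substituting each data point gives a linear system:
  -a + b = 7
  4a + b = -13
Solving the system yields a = -4, b = 3.
So q(t) = -4t + 3.
Then q(-3) = 15.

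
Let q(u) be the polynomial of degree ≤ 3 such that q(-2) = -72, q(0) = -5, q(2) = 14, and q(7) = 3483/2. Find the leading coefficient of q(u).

6

Write q(u) = au^3 + bu^2 + cu + d. Substituting each data point gives a linear system:
  -8a + 4b - 2c + d = -72
  d = -5
  8a + 4b + 2c + d = 14
  343a + 49b + 7c + d = 3483/2
Solving the system yields a = 6, b = -6, c = -5/2, d = -5.
So q(u) = 6u^3 - 6u^2 - (5/2)u - 5.
The leading coefficient is 6.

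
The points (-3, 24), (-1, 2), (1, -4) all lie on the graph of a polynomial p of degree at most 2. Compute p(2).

Forward differences of the values at t = -3, -1, 1:
  p  : 24  2  -4
  Δ  : -22  -6
  Δ^2: 16
The second differences are constant, confirming degree 2.
Interpolating (Newton forward form) and evaluating at t = 2 gives p(2) = -1.

-1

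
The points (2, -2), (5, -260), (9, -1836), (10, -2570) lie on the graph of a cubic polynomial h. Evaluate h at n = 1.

4

Write h(n) = an^3 + bn^2 + cn + d. Substituting each data point gives a linear system:
  8a + 4b + 2c + d = -2
  125a + 25b + 5c + d = -260
  729a + 81b + 9c + d = -1836
  1000a + 100b + 10c + d = -2570
Solving the system yields a = -3, b = 4, c = 3, d = 0.
So h(n) = -3n^3 + 4n^2 + 3n.
Then h(1) = 4.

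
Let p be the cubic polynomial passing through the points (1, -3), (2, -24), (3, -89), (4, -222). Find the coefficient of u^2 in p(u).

Write p(u) = au^3 + bu^2 + cu + d. Substituting each data point gives a linear system:
  a + b + c + d = -3
  8a + 4b + 2c + d = -24
  27a + 9b + 3c + d = -89
  64a + 16b + 4c + d = -222
Solving the system yields a = -4, b = 2, c = 1, d = -2.
So p(u) = -4u^3 + 2u^2 + u - 2.
The coefficient of u^2 is 2.

2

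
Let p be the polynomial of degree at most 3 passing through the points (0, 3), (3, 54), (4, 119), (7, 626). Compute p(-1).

Using the Lagrange interpolation formula with nodes 0, 3, 4, 7:
  L_0(n) = (n - 3)(n - 4)(n - 7) / -84
  L_1(n) = n(n - 4)(n - 7) / 12
  L_2(n) = n(n - 3)(n - 7) / -12
  L_3(n) = n(n - 3)(n - 4) / 84
Then p(n) = 3·L_0(n) + 54·L_1(n) + 119·L_2(n) + 626·L_3(n).
Expanding and collecting terms gives p(n) = 2n^3 - 2n^2 + 5n + 3.
Evaluating at n = -1: p(-1) = -6.

-6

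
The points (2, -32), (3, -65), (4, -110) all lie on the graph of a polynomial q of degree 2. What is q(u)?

q(u) = -6u^2 - 3u - 2

Write q(u) = au^2 + bu + c. Substituting each data point gives a linear system:
  4a + 2b + c = -32
  9a + 3b + c = -65
  16a + 4b + c = -110
Solving the system yields a = -6, b = -3, c = -2.
So q(u) = -6u^2 - 3u - 2.
Check: q(2) = -32. ✓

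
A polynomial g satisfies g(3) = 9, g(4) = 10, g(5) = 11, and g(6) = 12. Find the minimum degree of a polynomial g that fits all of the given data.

1

Forward differences of the values at s = 3, 4, 5, 6:
  g  : 9  10  11  12
  Δ  : 1  1  1
  Δ^2: 0  0
  Δ^3: 0
The first differences are constant (1) and nonzero, while all higher differences vanish, so the minimal degree is 1.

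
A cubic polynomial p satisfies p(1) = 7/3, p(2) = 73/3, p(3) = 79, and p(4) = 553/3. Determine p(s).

p(s) = 3s^3 - (5/3)s^2 + 6s - 5

Write p(s) = as^3 + bs^2 + cs + d. Substituting each data point gives a linear system:
  a + b + c + d = 7/3
  8a + 4b + 2c + d = 73/3
  27a + 9b + 3c + d = 79
  64a + 16b + 4c + d = 553/3
Solving the system yields a = 3, b = -5/3, c = 6, d = -5.
So p(s) = 3s³ - (5/3)s² + 6s - 5.
Check: p(1) = 7/3. ✓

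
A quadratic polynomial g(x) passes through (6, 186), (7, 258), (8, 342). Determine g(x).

Using the Lagrange interpolation formula with nodes 6, 7, 8:
  L_0(x) = (x - 7)(x - 8) / 2
  L_1(x) = (x - 6)(x - 8) / -1
  L_2(x) = (x - 6)(x - 7) / 2
Then g(x) = 186·L_0(x) + 258·L_1(x) + 342·L_2(x).
Expanding and collecting terms gives g(x) = 6x^2 - 6x + 6.
Check: g(6) = 186. ✓

g(x) = 6x^2 - 6x + 6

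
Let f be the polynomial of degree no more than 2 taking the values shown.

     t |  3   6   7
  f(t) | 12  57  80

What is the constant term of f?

3

Write f(t) = at^2 + bt + c. Substituting each data point gives a linear system:
  9a + 3b + c = 12
  36a + 6b + c = 57
  49a + 7b + c = 80
Solving the system yields a = 2, b = -3, c = 3.
So f(t) = 2t^2 - 3t + 3.
The constant term is 3.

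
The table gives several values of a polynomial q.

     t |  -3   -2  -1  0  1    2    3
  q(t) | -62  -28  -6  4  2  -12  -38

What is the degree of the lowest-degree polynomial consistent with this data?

Forward differences of the values at t = -3, -2, -1, 0, 1, 2, 3:
  q  : -62  -28  -6  4  2  -12  -38
  Δ  : 34  22  10  -2  -14  -26
  Δ^2: -12  -12  -12  -12  -12
  Δ^3: 0  0  0  0
  Δ^4: 0  0  0
  Δ^5: 0  0
  Δ^6: 0
The second differences are constant (-12) and nonzero, while all higher differences vanish, so the minimal degree is 2.

2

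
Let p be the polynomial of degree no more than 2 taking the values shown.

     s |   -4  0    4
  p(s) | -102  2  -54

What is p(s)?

p(s) = -5s^2 + 6s + 2

Write p(s) = as^2 + bs + c. Substituting each data point gives a linear system:
  16a - 4b + c = -102
  c = 2
  16a + 4b + c = -54
Solving the system yields a = -5, b = 6, c = 2.
So p(s) = -5s^2 + 6s + 2.
Check: p(0) = 2. ✓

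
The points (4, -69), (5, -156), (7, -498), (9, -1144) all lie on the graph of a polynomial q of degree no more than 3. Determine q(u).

Write q(u) = au^3 + bu^2 + cu + d. Substituting each data point gives a linear system:
  64a + 16b + 4c + d = -69
  125a + 25b + 5c + d = -156
  343a + 49b + 7c + d = -498
  729a + 81b + 9c + d = -1144
Solving the system yields a = -2, b = 4, c = -1, d = -1.
So q(u) = -2u³ + 4u² - u - 1.
Check: q(7) = -498. ✓

q(u) = -2u^3 + 4u^2 - u - 1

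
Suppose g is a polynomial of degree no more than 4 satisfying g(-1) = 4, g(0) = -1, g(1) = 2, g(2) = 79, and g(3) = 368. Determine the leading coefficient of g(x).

Write g(x) = ax^4 + bx^3 + cx^2 + dx + e. Substituting each data point gives a linear system:
  a - b + c - d + e = 4
  e = -1
  a + b + c + d + e = 2
  16a + 8b + 4c + 2d + e = 79
  81a + 27b + 9c + 3d + e = 368
Solving the system yields a = 3, b = 5, c = 1, d = -6, e = -1.
So g(x) = 3x⁴ + 5x³ + x² - 6x - 1.
The leading coefficient is 3.

3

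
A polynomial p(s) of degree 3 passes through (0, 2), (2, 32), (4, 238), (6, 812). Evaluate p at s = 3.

Write p(s) = as^3 + bs^2 + cs + d. Substituting each data point gives a linear system:
  d = 2
  8a + 4b + 2c + d = 32
  64a + 16b + 4c + d = 238
  216a + 36b + 6c + d = 812
Solving the system yields a = 4, b = -2, c = 3, d = 2.
So p(s) = 4s^3 - 2s^2 + 3s + 2.
Then p(3) = 101.

101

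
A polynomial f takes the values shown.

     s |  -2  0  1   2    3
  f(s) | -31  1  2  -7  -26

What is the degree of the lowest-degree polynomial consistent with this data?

Divided differences on the nodes -2, 0, 1, 2, 3:
  order 0: -31  1  2  -7  -26
  order 1: 16  1  -9  -19
  order 2: -5  -5  -5
  order 3: 0  0
  order 4: 0
The order-2 divided differences are all -5 (nonzero) and every higher order vanishes, so the data lies on a polynomial of degree exactly 2.

2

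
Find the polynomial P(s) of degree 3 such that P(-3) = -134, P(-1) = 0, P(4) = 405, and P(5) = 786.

P(s) = 6s^3 + 2s^2 - 3s + 1

Write P(s) = as^3 + bs^2 + cs + d. Substituting each data point gives a linear system:
  -27a + 9b - 3c + d = -134
  -a + b - c + d = 0
  64a + 16b + 4c + d = 405
  125a + 25b + 5c + d = 786
Solving the system yields a = 6, b = 2, c = -3, d = 1.
So P(s) = 6s^3 + 2s^2 - 3s + 1.
Check: P(-1) = 0. ✓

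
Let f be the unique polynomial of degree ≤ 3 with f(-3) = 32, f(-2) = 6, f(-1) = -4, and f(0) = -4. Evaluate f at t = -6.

Forward differences of the values at t = -3, -2, -1, 0:
  f  : 32  6  -4  -4
  Δ  : -26  -10  0
  Δ^2: 16  10
  Δ^3: -6
The third differences are constant, confirming degree 3.
Interpolating (Newton forward form) and evaluating at t = -6 gives f(-6) = 266.

266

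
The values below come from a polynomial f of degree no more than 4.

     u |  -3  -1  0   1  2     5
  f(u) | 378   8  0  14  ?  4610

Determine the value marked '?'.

The 5 known points determine the degree-4 polynomial uniquely.
Write f(u) = au^4 + bu^3 + cu^2 + du + e. Substituting each data point gives a linear system:
  81a - 27b + 9c - 3d + e = 378
  a - b + c - d + e = 8
  e = 0
  a + b + c + d + e = 14
  625a + 125b + 25c + 5d + e = 4610
Solving the system yields a = 6, b = 6, c = 5, d = -3, e = 0.
So f(u) = 6u^4 + 6u^3 + 5u^2 - 3u.
Then f(2) = 158.

158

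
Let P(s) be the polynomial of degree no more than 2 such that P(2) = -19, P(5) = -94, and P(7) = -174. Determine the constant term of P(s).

1

Write P(s) = as^2 + bs + c. Substituting each data point gives a linear system:
  4a + 2b + c = -19
  25a + 5b + c = -94
  49a + 7b + c = -174
Solving the system yields a = -3, b = -4, c = 1.
So P(s) = -3s^2 - 4s + 1.
The constant term is 1.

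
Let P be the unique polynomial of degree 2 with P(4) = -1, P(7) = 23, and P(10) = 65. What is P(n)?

P(n) = n^2 - 3n - 5

Write P(n) = an^2 + bn + c. Substituting each data point gives a linear system:
  16a + 4b + c = -1
  49a + 7b + c = 23
  100a + 10b + c = 65
Solving the system yields a = 1, b = -3, c = -5.
So P(n) = n^2 - 3n - 5.
Check: P(10) = 65. ✓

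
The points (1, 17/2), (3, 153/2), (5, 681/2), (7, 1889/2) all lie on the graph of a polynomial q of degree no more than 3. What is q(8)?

1419

Forward differences of the values at u = 1, 3, 5, 7:
  q  : 17/2  153/2  681/2  1889/2
  Δ  : 68  264  604
  Δ^2: 196  340
  Δ^3: 144
The third differences are constant, confirming degree 3.
Interpolating (Newton forward form) and evaluating at u = 8 gives q(8) = 1419.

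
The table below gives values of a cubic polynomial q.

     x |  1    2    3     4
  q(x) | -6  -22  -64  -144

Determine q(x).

Write q(x) = ax^3 + bx^2 + cx + d. Substituting each data point gives a linear system:
  a + b + c + d = -6
  8a + 4b + 2c + d = -22
  27a + 9b + 3c + d = -64
  64a + 16b + 4c + d = -144
Solving the system yields a = -2, b = -1, c = 1, d = -4.
So q(x) = -2x^3 - x^2 + x - 4.
Check: q(4) = -144. ✓

q(x) = -2x^3 - x^2 + x - 4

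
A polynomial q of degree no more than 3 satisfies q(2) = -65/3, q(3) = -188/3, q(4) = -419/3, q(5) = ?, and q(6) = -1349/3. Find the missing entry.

-794/3

The 4 known points determine the degree-3 polynomial uniquely.
Write q(n) = an^3 + bn^2 + cn + d. Substituting each data point gives a linear system:
  8a + 4b + 2c + d = -65/3
  27a + 9b + 3c + d = -188/3
  64a + 16b + 4c + d = -419/3
  216a + 36b + 6c + d = -1349/3
Solving the system yields a = -2, b = 0, c = -3, d = 1/3.
So q(n) = -2n^3 - 3n + 1/3.
Then q(5) = -794/3.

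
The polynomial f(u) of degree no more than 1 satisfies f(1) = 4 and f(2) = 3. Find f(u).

f(u) = -u + 5

Write f(u) = au + b. Substituting each data point gives a linear system:
  a + b = 4
  2a + b = 3
Solving the system yields a = -1, b = 5.
So f(u) = -u + 5.
Check: f(2) = 3. ✓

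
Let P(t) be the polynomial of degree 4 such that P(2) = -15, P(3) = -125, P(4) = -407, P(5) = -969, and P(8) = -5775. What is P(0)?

Using the Lagrange interpolation formula with nodes 2, 3, 4, 5, 8:
  L_0(t) = (t - 3)(t - 4)(t - 5)(t - 8) / 36
  L_1(t) = (t - 2)(t - 4)(t - 5)(t - 8) / -10
  L_2(t) = (t - 2)(t - 3)(t - 5)(t - 8) / 8
  L_3(t) = (t - 2)(t - 3)(t - 4)(t - 8) / -18
  L_4(t) = (t - 2)(t - 3)(t - 4)(t - 5) / 360
Then P(t) = -15·L_0(t) - 125·L_1(t) - 407·L_2(t) - 969·L_3(t) - 5775·L_4(t).
Expanding and collecting terms gives P(t) = -t^4 - 4t^3 + 5t^2 + 6t + 1.
Evaluating at t = 0: P(0) = 1.

1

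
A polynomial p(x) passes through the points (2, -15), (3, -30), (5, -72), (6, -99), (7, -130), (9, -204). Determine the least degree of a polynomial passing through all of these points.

2

Divided differences on the nodes 2, 3, 5, 6, 7, 9:
  order 0: -15  -30  -72  -99  -130  -204
  order 1: -15  -21  -27  -31  -37
  order 2: -2  -2  -2  -2
  order 3: 0  0  0
  order 4: 0  0
  order 5: 0
The order-2 divided differences are all -2 (nonzero) and every higher order vanishes, so the data lies on a polynomial of degree exactly 2.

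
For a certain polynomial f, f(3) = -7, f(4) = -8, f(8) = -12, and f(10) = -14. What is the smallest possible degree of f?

Divided differences on the nodes 3, 4, 8, 10:
  order 0: -7  -8  -12  -14
  order 1: -1  -1  -1
  order 2: 0  0
  order 3: 0
The order-1 divided differences are all -1 (nonzero) and every higher order vanishes, so the data lies on a polynomial of degree exactly 1.

1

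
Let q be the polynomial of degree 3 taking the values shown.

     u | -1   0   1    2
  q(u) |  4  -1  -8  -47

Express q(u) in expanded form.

q(u) = -5u^3 - u^2 - u - 1

Using the Lagrange interpolation formula with nodes -1, 0, 1, 2:
  L_0(u) = u(u - 1)(u - 2) / -6
  L_1(u) = (u + 1)(u - 1)(u - 2) / 2
  L_2(u) = (u + 1)u(u - 2) / -2
  L_3(u) = (u + 1)u(u - 1) / 6
Then q(u) = 4·L_0(u) - 1·L_1(u) - 8·L_2(u) - 47·L_3(u).
Expanding and collecting terms gives q(u) = -5u³ - u² - u - 1.
Check: q(1) = -8. ✓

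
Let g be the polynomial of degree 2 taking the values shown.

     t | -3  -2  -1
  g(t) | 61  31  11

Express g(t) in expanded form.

Write g(t) = at^2 + bt + c. Substituting each data point gives a linear system:
  9a - 3b + c = 61
  4a - 2b + c = 31
  a - b + c = 11
Solving the system yields a = 5, b = -5, c = 1.
So g(t) = 5t^2 - 5t + 1.
Check: g(-2) = 31. ✓

g(t) = 5t^2 - 5t + 1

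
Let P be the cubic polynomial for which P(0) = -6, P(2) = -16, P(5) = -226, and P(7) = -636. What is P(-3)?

54

Using the Lagrange interpolation formula with nodes 0, 2, 5, 7:
  L_0(t) = (t - 2)(t - 5)(t - 7) / -70
  L_1(t) = t(t - 5)(t - 7) / 30
  L_2(t) = t(t - 2)(t - 7) / -30
  L_3(t) = t(t - 2)(t - 5) / 70
Then P(t) = -6·L_0(t) - 16·L_1(t) - 226·L_2(t) - 636·L_3(t).
Expanding and collecting terms gives P(t) = -2t^3 + t^2 + t - 6.
Evaluating at t = -3: P(-3) = 54.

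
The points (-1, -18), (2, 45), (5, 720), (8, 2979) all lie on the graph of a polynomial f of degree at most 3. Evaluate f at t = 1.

4

Write f(t) = at^3 + bt^2 + ct + d. Substituting each data point gives a linear system:
  -a + b - c + d = -18
  8a + 4b + 2c + d = 45
  125a + 25b + 5c + d = 720
  512a + 64b + 8c + d = 2979
Solving the system yields a = 6, b = -2, c = 5, d = -5.
So f(t) = 6t³ - 2t² + 5t - 5.
Then f(1) = 4.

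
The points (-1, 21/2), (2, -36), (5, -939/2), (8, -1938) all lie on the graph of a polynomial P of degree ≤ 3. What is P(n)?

Write P(n) = an^3 + bn^2 + cn + d. Substituting each data point gives a linear system:
  -a + b - c + d = 21/2
  8a + 4b + 2c + d = -36
  125a + 25b + 5c + d = -939/2
  512a + 64b + 8c + d = -1938
Solving the system yields a = -4, b = 5/2, c = -6, d = -2.
So P(n) = -4n^3 + (5/2)n^2 - 6n - 2.
Check: P(5) = -939/2. ✓

P(n) = -4n^3 + (5/2)n^2 - 6n - 2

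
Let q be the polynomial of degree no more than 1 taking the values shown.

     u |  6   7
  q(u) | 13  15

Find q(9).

Write q(u) = au + b. Substituting each data point gives a linear system:
  6a + b = 13
  7a + b = 15
Solving the system yields a = 2, b = 1.
So q(u) = 2u + 1.
Then q(9) = 19.

19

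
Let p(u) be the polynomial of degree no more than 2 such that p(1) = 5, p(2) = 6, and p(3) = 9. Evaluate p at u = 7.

Forward differences of the values at u = 1, 2, 3:
  p  : 5  6  9
  Δ  : 1  3
  Δ^2: 2
The second differences are constant, confirming degree 2.
Interpolating (Newton forward form) and evaluating at u = 7 gives p(7) = 41.

41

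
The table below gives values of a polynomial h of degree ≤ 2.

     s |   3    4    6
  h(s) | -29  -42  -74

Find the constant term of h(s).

Write h(s) = as^2 + bs + c. Substituting each data point gives a linear system:
  9a + 3b + c = -29
  16a + 4b + c = -42
  36a + 6b + c = -74
Solving the system yields a = -1, b = -6, c = -2.
So h(s) = -s^2 - 6s - 2.
The constant term is -2.

-2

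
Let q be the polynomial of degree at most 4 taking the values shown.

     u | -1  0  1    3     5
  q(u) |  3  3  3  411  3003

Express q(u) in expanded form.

q(u) = 4u^4 + 5u^3 - 4u^2 - 5u + 3

Write q(u) = au^4 + bu^3 + cu^2 + du + e. Substituting each data point gives a linear system:
  a - b + c - d + e = 3
  e = 3
  a + b + c + d + e = 3
  81a + 27b + 9c + 3d + e = 411
  625a + 125b + 25c + 5d + e = 3003
Solving the system yields a = 4, b = 5, c = -4, d = -5, e = 3.
So q(u) = 4u^4 + 5u^3 - 4u^2 - 5u + 3.
Check: q(5) = 3003. ✓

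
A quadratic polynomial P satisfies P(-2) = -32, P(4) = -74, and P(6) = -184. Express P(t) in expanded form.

P(t) = -6t^2 + 5t + 2

Using the Lagrange interpolation formula with nodes -2, 4, 6:
  L_0(t) = (t - 4)(t - 6) / 48
  L_1(t) = (t + 2)(t - 6) / -12
  L_2(t) = (t + 2)(t - 4) / 16
Then P(t) = -32·L_0(t) - 74·L_1(t) - 184·L_2(t).
Expanding and collecting terms gives P(t) = -6t² + 5t + 2.
Check: P(-2) = -32. ✓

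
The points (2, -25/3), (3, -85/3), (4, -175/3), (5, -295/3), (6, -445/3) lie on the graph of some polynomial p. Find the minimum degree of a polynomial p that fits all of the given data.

Forward differences of the values at u = 2, 3, 4, 5, 6:
  p  : -25/3  -85/3  -175/3  -295/3  -445/3
  Δ  : -20  -30  -40  -50
  Δ^2: -10  -10  -10
  Δ^3: 0  0
  Δ^4: 0
The second differences are constant (-10) and nonzero, while all higher differences vanish, so the minimal degree is 2.

2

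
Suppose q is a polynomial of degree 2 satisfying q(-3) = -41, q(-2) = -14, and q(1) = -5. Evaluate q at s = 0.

4

Using the Lagrange interpolation formula with nodes -3, -2, 1:
  L_0(s) = (s + 2)(s - 1) / 4
  L_1(s) = (s + 3)(s - 1) / -3
  L_2(s) = (s + 3)(s + 2) / 12
Then q(s) = -41·L_0(s) - 14·L_1(s) - 5·L_2(s).
Expanding and collecting terms gives q(s) = -6s² - 3s + 4.
Evaluating at s = 0: q(0) = 4.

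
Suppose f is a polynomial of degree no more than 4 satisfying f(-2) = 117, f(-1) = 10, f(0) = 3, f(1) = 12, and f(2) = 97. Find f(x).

Write f(x) = ax^4 + bx^3 + cx^2 + dx + e. Substituting each data point gives a linear system:
  16a - 8b + 4c - 2d + e = 117
  a - b + c - d + e = 10
  e = 3
  a + b + c + d + e = 12
  16a + 8b + 4c + 2d + e = 97
Solving the system yields a = 6, b = -2, c = 2, d = 3, e = 3.
So f(x) = 6x⁴ - 2x³ + 2x² + 3x + 3.
Check: f(-1) = 10. ✓

f(x) = 6x^4 - 2x^3 + 2x^2 + 3x + 3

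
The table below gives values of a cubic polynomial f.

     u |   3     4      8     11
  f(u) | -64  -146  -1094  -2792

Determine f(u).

Write f(u) = au^3 + bu^2 + cu + d. Substituting each data point gives a linear system:
  27a + 9b + 3c + d = -64
  64a + 16b + 4c + d = -146
  512a + 64b + 8c + d = -1094
  1331a + 121b + 11c + d = -2792
Solving the system yields a = -2, b = -1, c = -1, d = 2.
So f(u) = -2u^3 - u^2 - u + 2.
Check: f(4) = -146. ✓

f(u) = -2u^3 - u^2 - u + 2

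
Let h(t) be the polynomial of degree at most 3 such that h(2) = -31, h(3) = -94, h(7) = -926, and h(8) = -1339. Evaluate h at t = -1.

Write h(t) = at^3 + bt^2 + ct + d. Substituting each data point gives a linear system:
  8a + 4b + 2c + d = -31
  27a + 9b + 3c + d = -94
  343a + 49b + 7c + d = -926
  512a + 64b + 8c + d = -1339
Solving the system yields a = -2, b = -5, c = 0, d = 5.
So h(t) = -2t^3 - 5t^2 + 5.
Then h(-1) = 2.

2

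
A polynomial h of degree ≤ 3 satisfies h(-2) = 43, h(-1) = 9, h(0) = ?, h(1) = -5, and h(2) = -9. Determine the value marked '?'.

On equispaced nodes a degree-3 polynomial has vanishing fourth forward difference, so
  h(-2) - 4·h(-1) + 6·h(0) - 4·h(1) + h(2) = 0.
Substituting the known values and solving for h(0):
  6·h(0) = -18
  h(0) = -3.

-3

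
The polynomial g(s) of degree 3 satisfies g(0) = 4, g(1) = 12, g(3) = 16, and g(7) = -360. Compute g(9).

Write g(s) = as^3 + bs^2 + cs + d. Substituting each data point gives a linear system:
  d = 4
  a + b + c + d = 12
  27a + 9b + 3c + d = 16
  343a + 49b + 7c + d = -360
Solving the system yields a = -2, b = 6, c = 4, d = 4.
So g(s) = -2s³ + 6s² + 4s + 4.
Then g(9) = -932.

-932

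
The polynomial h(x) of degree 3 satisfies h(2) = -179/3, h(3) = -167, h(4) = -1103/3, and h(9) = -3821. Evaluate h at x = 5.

-2075/3

Write h(x) = ax^3 + bx^2 + cx + d. Substituting each data point gives a linear system:
  8a + 4b + 2c + d = -179/3
  27a + 9b + 3c + d = -167
  64a + 16b + 4c + d = -1103/3
  729a + 81b + 9c + d = -3821
Solving the system yields a = -5, b = -5/3, c = -4, d = -5.
So h(x) = -5x³ - (5/3)x² - 4x - 5.
Then h(5) = -2075/3.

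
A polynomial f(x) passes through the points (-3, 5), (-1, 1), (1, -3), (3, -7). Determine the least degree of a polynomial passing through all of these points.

1

Forward differences of the values at x = -3, -1, 1, 3:
  f  : 5  1  -3  -7
  Δ  : -4  -4  -4
  Δ^2: 0  0
  Δ^3: 0
The first differences are constant (-4) and nonzero, while all higher differences vanish, so the minimal degree is 1.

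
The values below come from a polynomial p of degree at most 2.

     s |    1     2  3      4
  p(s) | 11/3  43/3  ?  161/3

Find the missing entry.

The 3 known points determine the degree-2 polynomial uniquely.
Write p(s) = as^2 + bs + c. Substituting each data point gives a linear system:
  a + b + c = 11/3
  4a + 2b + c = 43/3
  16a + 4b + c = 161/3
Solving the system yields a = 3, b = 5/3, c = -1.
So p(s) = 3s^2 + (5/3)s - 1.
Then p(3) = 31.

31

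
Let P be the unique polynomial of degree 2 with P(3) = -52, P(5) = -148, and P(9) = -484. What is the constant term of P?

2

Write P(t) = at^2 + bt + c. Substituting each data point gives a linear system:
  9a + 3b + c = -52
  25a + 5b + c = -148
  81a + 9b + c = -484
Solving the system yields a = -6, b = 0, c = 2.
So P(t) = -6t^2 + 2.
The constant term is 2.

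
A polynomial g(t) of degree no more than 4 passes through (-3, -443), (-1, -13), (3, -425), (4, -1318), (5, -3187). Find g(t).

Using the Lagrange interpolation formula with nodes -3, -1, 3, 4, 5:
  L_0(t) = (t + 1)(t - 3)(t - 4)(t - 5) / 672
  L_1(t) = (t + 3)(t - 3)(t - 4)(t - 5) / -240
  L_2(t) = (t + 3)(t + 1)(t - 4)(t - 5) / 48
  L_3(t) = (t + 3)(t + 1)(t - 3)(t - 5) / -35
  L_4(t) = (t + 3)(t + 1)(t - 3)(t - 4) / 96
Then g(t) = -443·L_0(t) - 13·L_1(t) - 425·L_2(t) - 1318·L_3(t) - 3187·L_4(t).
Expanding and collecting terms gives g(t) = -5t⁴ - 3t² + 3t - 2.
Check: g(-3) = -443. ✓

g(t) = -5t^4 - 3t^2 + 3t - 2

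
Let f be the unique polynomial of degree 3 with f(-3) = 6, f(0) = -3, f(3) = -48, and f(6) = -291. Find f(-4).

Write f(u) = au^3 + bu^2 + cu + d. Substituting each data point gives a linear system:
  -27a + 9b - 3c + d = 6
  d = -3
  27a + 9b + 3c + d = -48
  216a + 36b + 6c + d = -291
Solving the system yields a = -1, b = -2, c = 0, d = -3.
So f(u) = -u³ - 2u² - 3.
Then f(-4) = 29.

29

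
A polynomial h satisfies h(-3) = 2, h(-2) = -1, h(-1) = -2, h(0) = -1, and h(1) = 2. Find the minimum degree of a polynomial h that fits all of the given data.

2

Forward differences of the values at t = -3, -2, -1, 0, 1:
  h  : 2  -1  -2  -1  2
  Δ  : -3  -1  1  3
  Δ^2: 2  2  2
  Δ^3: 0  0
  Δ^4: 0
The second differences are constant (2) and nonzero, while all higher differences vanish, so the minimal degree is 2.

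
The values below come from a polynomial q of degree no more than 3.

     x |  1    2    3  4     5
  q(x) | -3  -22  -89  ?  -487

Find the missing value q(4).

The 4 known points determine the degree-3 polynomial uniquely.
Write q(x) = ax^3 + bx^2 + cx + d. Substituting each data point gives a linear system:
  a + b + c + d = -3
  8a + 4b + 2c + d = -22
  27a + 9b + 3c + d = -89
  125a + 25b + 5c + d = -487
Solving the system yields a = -5, b = 6, c = -2, d = -2.
So q(x) = -5x³ + 6x² - 2x - 2.
Then q(4) = -234.

-234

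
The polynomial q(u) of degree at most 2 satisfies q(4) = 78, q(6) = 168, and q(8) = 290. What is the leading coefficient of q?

Write q(u) = au^2 + bu + c. Substituting each data point gives a linear system:
  16a + 4b + c = 78
  36a + 6b + c = 168
  64a + 8b + c = 290
Solving the system yields a = 4, b = 5, c = -6.
So q(u) = 4u^2 + 5u - 6.
The leading coefficient is 4.

4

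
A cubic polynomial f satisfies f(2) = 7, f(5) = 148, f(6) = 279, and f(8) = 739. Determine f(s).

f(s) = 2s^3 - 5s^2 + 4s + 3

Write f(s) = as^3 + bs^2 + cs + d. Substituting each data point gives a linear system:
  8a + 4b + 2c + d = 7
  125a + 25b + 5c + d = 148
  216a + 36b + 6c + d = 279
  512a + 64b + 8c + d = 739
Solving the system yields a = 2, b = -5, c = 4, d = 3.
So f(s) = 2s^3 - 5s^2 + 4s + 3.
Check: f(8) = 739. ✓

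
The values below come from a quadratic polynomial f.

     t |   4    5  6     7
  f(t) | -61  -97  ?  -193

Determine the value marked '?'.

-141

The 3 known points determine the degree-2 polynomial uniquely.
Write f(t) = at^2 + bt + c. Substituting each data point gives a linear system:
  16a + 4b + c = -61
  25a + 5b + c = -97
  49a + 7b + c = -193
Solving the system yields a = -4, b = 0, c = 3.
So f(t) = -4t^2 + 3.
Then f(6) = -141.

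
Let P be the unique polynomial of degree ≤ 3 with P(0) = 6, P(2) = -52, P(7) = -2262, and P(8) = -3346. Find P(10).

-6444

Write P(x) = ax^3 + bx^2 + cx + d. Substituting each data point gives a linear system:
  d = 6
  8a + 4b + 2c + d = -52
  343a + 49b + 7c + d = -2262
  512a + 64b + 8c + d = -3346
Solving the system yields a = -6, b = -5, c = 5, d = 6.
So P(x) = -6x^3 - 5x^2 + 5x + 6.
Then P(10) = -6444.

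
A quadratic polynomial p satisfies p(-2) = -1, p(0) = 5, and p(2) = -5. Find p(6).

-73

Using the Lagrange interpolation formula with nodes -2, 0, 2:
  L_0(u) = u(u - 2) / 8
  L_1(u) = (u + 2)(u - 2) / -4
  L_2(u) = (u + 2)u / 8
Then p(u) = -1·L_0(u) + 5·L_1(u) - 5·L_2(u).
Expanding and collecting terms gives p(u) = -2u² - u + 5.
Evaluating at u = 6: p(6) = -73.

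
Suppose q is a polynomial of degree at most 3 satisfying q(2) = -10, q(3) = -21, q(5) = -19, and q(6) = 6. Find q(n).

Write q(n) = an^3 + bn^2 + cn + d. Substituting each data point gives a linear system:
  8a + 4b + 2c + d = -10
  27a + 9b + 3c + d = -21
  125a + 25b + 5c + d = -19
  216a + 36b + 6c + d = 6
Solving the system yields a = 1, b = -6, c = 0, d = 6.
So q(n) = n³ - 6n² + 6.
Check: q(6) = 6. ✓

q(n) = n^3 - 6n^2 + 6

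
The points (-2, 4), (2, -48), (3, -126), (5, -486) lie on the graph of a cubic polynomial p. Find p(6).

Using the Lagrange interpolation formula with nodes -2, 2, 3, 5:
  L_0(t) = (t - 2)(t - 3)(t - 5) / -140
  L_1(t) = (t + 2)(t - 3)(t - 5) / 12
  L_2(t) = (t + 2)(t - 2)(t - 5) / -10
  L_3(t) = (t + 2)(t - 2)(t - 3) / 42
Then p(t) = 4·L_0(t) - 48·L_1(t) - 126·L_2(t) - 486·L_3(t).
Expanding and collecting terms gives p(t) = -3t^3 - 4t^2 - t - 6.
Evaluating at t = 6: p(6) = -804.

-804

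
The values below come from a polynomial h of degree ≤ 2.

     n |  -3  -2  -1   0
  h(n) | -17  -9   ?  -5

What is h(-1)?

On equispaced nodes a degree-2 polynomial has vanishing third forward difference, so
  - h(-3) + 3·h(-2) - 3·h(-1) + h(0) = 0.
Substituting the known values and solving for h(-1):
  -3·h(-1) = 15
  h(-1) = -5.

-5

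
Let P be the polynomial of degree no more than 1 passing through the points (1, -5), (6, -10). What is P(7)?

Write P(t) = at + b. Substituting each data point gives a linear system:
  a + b = -5
  6a + b = -10
Solving the system yields a = -1, b = -4.
So P(t) = -t - 4.
Then P(7) = -11.

-11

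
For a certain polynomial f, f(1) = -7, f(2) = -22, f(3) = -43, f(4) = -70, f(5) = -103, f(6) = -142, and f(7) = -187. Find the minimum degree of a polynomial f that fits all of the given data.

Forward differences of the values at n = 1, 2, 3, 4, 5, 6, 7:
  f  : -7  -22  -43  -70  -103  -142  -187
  Δ  : -15  -21  -27  -33  -39  -45
  Δ^2: -6  -6  -6  -6  -6
  Δ^3: 0  0  0  0
  Δ^4: 0  0  0
  Δ^5: 0  0
  Δ^6: 0
The second differences are constant (-6) and nonzero, while all higher differences vanish, so the minimal degree is 2.

2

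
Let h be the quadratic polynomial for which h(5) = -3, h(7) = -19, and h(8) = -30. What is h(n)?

Using the Lagrange interpolation formula with nodes 5, 7, 8:
  L_0(n) = (n - 7)(n - 8) / 6
  L_1(n) = (n - 5)(n - 8) / -2
  L_2(n) = (n - 5)(n - 7) / 3
Then h(n) = -3·L_0(n) - 19·L_1(n) - 30·L_2(n).
Expanding and collecting terms gives h(n) = -n² + 4n + 2.
Check: h(5) = -3. ✓

h(n) = -n^2 + 4n + 2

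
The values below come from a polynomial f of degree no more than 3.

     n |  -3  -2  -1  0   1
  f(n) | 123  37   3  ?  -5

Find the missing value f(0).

The 4 known points determine the degree-3 polynomial uniquely.
Write f(n) = an^3 + bn^2 + cn + d. Substituting each data point gives a linear system:
  -27a + 9b - 3c + d = 123
  -8a + 4b - 2c + d = 37
  -a + b - c + d = 3
  a + b + c + d = -5
Solving the system yields a = -4, b = 2, c = 0, d = -3.
So f(n) = -4n^3 + 2n^2 - 3.
Then f(0) = -3.

-3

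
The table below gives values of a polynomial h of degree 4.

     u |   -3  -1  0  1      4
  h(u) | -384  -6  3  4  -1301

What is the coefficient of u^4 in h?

-5

Write h(u) = au^4 + bu^3 + cu^2 + du + e. Substituting each data point gives a linear system:
  81a - 27b + 9c - 3d + e = -384
  a - b + c - d + e = -6
  e = 3
  a + b + c + d + e = 4
  256a + 64b + 16c + 4d + e = -1301
Solving the system yields a = -5, b = -1, c = 1, d = 6, e = 3.
So h(u) = -5u^4 - u^3 + u^2 + 6u + 3.
The leading coefficient is -5.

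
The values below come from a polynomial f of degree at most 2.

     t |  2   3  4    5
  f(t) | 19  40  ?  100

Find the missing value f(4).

On equispaced nodes a degree-2 polynomial has vanishing third forward difference, so
  - f(2) + 3·f(3) - 3·f(4) + f(5) = 0.
Substituting the known values and solving for f(4):
  -3·f(4) = -201
  f(4) = 67.

67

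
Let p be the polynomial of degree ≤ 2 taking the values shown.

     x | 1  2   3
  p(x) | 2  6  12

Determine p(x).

Write p(x) = ax^2 + bx + c. Substituting each data point gives a linear system:
  a + b + c = 2
  4a + 2b + c = 6
  9a + 3b + c = 12
Solving the system yields a = 1, b = 1, c = 0.
So p(x) = x^2 + x.
Check: p(3) = 12. ✓

p(x) = x^2 + x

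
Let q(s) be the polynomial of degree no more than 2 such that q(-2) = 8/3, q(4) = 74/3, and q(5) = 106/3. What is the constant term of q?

Write q(s) = as^2 + bs + c. Substituting each data point gives a linear system:
  4a - 2b + c = 8/3
  16a + 4b + c = 74/3
  25a + 5b + c = 106/3
Solving the system yields a = 1, b = 5/3, c = 2.
So q(s) = s^2 + (5/3)s + 2.
The constant term is 2.

2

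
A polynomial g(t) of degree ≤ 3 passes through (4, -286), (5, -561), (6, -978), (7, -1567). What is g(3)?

Forward differences of the values at t = 4, 5, 6, 7:
  g  : -286  -561  -978  -1567
  Δ  : -275  -417  -589
  Δ^2: -142  -172
  Δ^3: -30
The third differences are constant, confirming degree 3.
Interpolating (Newton forward form) and evaluating at t = 3 gives g(3) = -123.

-123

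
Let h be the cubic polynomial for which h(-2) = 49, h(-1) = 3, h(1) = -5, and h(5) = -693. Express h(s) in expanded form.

h(s) = -6s^3 + 2s^2 + 2s - 3

Write h(s) = as^3 + bs^2 + cs + d. Substituting each data point gives a linear system:
  -8a + 4b - 2c + d = 49
  -a + b - c + d = 3
  a + b + c + d = -5
  125a + 25b + 5c + d = -693
Solving the system yields a = -6, b = 2, c = 2, d = -3.
So h(s) = -6s^3 + 2s^2 + 2s - 3.
Check: h(5) = -693. ✓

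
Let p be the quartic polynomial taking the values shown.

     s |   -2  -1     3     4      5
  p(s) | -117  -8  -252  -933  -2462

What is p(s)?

p(s) = -5s^4 + 5s^3 + s^2 + 2s + 3

Write p(s) = as^4 + bs^3 + cs^2 + ds + e. Substituting each data point gives a linear system:
  16a - 8b + 4c - 2d + e = -117
  a - b + c - d + e = -8
  81a + 27b + 9c + 3d + e = -252
  256a + 64b + 16c + 4d + e = -933
  625a + 125b + 25c + 5d + e = -2462
Solving the system yields a = -5, b = 5, c = 1, d = 2, e = 3.
So p(s) = -5s^4 + 5s^3 + s^2 + 2s + 3.
Check: p(3) = -252. ✓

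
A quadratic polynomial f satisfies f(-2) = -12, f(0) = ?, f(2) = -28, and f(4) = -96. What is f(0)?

0

The 3 known points determine the degree-2 polynomial uniquely.
Write f(n) = an^2 + bn + c. Substituting each data point gives a linear system:
  4a - 2b + c = -12
  4a + 2b + c = -28
  16a + 4b + c = -96
Solving the system yields a = -5, b = -4, c = 0.
So f(n) = -5n² - 4n.
Then f(0) = 0.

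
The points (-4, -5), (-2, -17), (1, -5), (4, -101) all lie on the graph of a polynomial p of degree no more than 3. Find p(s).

Using the Lagrange interpolation formula with nodes -4, -2, 1, 4:
  L_0(s) = (s + 2)(s - 1)(s - 4) / -80
  L_1(s) = (s + 4)(s - 1)(s - 4) / 36
  L_2(s) = (s + 4)(s + 2)(s - 4) / -45
  L_3(s) = (s + 4)(s + 2)(s - 1) / 144
Then p(s) = -5·L_0(s) - 17·L_1(s) - 5·L_2(s) - 101·L_3(s).
Expanding and collecting terms gives p(s) = -s^3 - 3s^2 + 4s - 5.
Check: p(-4) = -5. ✓

p(s) = -s^3 - 3s^2 + 4s - 5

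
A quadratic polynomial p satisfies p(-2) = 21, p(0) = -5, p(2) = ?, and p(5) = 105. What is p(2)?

The 3 known points determine the degree-2 polynomial uniquely.
Write p(u) = au^2 + bu + c. Substituting each data point gives a linear system:
  4a - 2b + c = 21
  c = -5
  25a + 5b + c = 105
Solving the system yields a = 5, b = -3, c = -5.
So p(u) = 5u^2 - 3u - 5.
Then p(2) = 9.

9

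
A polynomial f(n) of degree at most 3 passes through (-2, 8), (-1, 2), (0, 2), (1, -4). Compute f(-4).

86

Forward differences of the values at n = -2, -1, 0, 1:
  f  : 8  2  2  -4
  Δ  : -6  0  -6
  Δ^2: 6  -6
  Δ^3: -12
The third differences are constant, confirming degree 3.
Interpolating (Newton forward form) and evaluating at n = -4 gives f(-4) = 86.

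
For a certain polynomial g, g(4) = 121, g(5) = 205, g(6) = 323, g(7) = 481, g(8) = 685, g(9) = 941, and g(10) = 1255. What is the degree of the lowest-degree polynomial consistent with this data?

Forward differences of the values at s = 4, 5, 6, 7, 8, 9, 10:
  g  : 121  205  323  481  685  941  1255
  Δ  : 84  118  158  204  256  314
  Δ^2: 34  40  46  52  58
  Δ^3: 6  6  6  6
  Δ^4: 0  0  0
  Δ^5: 0  0
  Δ^6: 0
The third differences are constant (6) and nonzero, while all higher differences vanish, so the minimal degree is 3.

3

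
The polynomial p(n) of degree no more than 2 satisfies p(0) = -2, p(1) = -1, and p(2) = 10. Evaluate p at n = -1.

Write p(n) = an^2 + bn + c. Substituting each data point gives a linear system:
  c = -2
  a + b + c = -1
  4a + 2b + c = 10
Solving the system yields a = 5, b = -4, c = -2.
So p(n) = 5n^2 - 4n - 2.
Then p(-1) = 7.

7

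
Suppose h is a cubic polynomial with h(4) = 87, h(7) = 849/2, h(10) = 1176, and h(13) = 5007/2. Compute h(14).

3102

Using the Lagrange interpolation formula with nodes 4, 7, 10, 13:
  L_0(s) = (s - 7)(s - 10)(s - 13) / -162
  L_1(s) = (s - 4)(s - 10)(s - 13) / 54
  L_2(s) = (s - 4)(s - 7)(s - 13) / -54
  L_3(s) = (s - 4)(s - 7)(s - 10) / 162
Then h(s) = 87·L_0(s) + 849/2·L_1(s) + 1176·L_2(s) + 5007/2·L_3(s).
Expanding and collecting terms gives h(s) = s³ + 2s² - (5/2)s + 1.
Evaluating at s = 14: h(14) = 3102.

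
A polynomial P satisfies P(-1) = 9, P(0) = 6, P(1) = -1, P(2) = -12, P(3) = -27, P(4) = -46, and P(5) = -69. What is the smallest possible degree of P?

Forward differences of the values at n = -1, 0, 1, 2, 3, 4, 5:
  P  : 9  6  -1  -12  -27  -46  -69
  Δ  : -3  -7  -11  -15  -19  -23
  Δ^2: -4  -4  -4  -4  -4
  Δ^3: 0  0  0  0
  Δ^4: 0  0  0
  Δ^5: 0  0
  Δ^6: 0
The second differences are constant (-4) and nonzero, while all higher differences vanish, so the minimal degree is 2.

2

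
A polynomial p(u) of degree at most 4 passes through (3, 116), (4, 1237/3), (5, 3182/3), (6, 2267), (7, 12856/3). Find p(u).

Write p(u) = au^4 + bu^3 + cu^2 + du + e. Substituting each data point gives a linear system:
  81a + 27b + 9c + 3d + e = 116
  256a + 64b + 16c + 4d + e = 1237/3
  625a + 125b + 25c + 5d + e = 3182/3
  1296a + 216b + 36c + 6d + e = 2267
  2401a + 343b + 49c + 7d + e = 12856/3
Solving the system yields a = 2, b = -5/3, c = 2, d = -6, e = -1.
So p(u) = 2u^4 - (5/3)u^3 + 2u^2 - 6u - 1.
Check: p(6) = 2267. ✓

p(u) = 2u^4 - (5/3)u^3 + 2u^2 - 6u - 1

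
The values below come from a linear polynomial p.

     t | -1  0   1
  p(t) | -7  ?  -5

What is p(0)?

The 2 known points determine the degree-1 polynomial uniquely.
Write p(t) = at + b. Substituting each data point gives a linear system:
  -a + b = -7
  a + b = -5
Solving the system yields a = 1, b = -6.
So p(t) = t - 6.
Then p(0) = -6.

-6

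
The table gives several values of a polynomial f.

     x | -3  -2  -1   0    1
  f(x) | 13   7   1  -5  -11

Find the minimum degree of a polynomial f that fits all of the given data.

1

Forward differences of the values at x = -3, -2, -1, 0, 1:
  f  : 13  7  1  -5  -11
  Δ  : -6  -6  -6  -6
  Δ^2: 0  0  0
  Δ^3: 0  0
  Δ^4: 0
The first differences are constant (-6) and nonzero, while all higher differences vanish, so the minimal degree is 1.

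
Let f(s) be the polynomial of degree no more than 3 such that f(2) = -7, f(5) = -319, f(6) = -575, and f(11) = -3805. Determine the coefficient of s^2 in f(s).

1

Write f(s) = as^3 + bs^2 + cs + d. Substituting each data point gives a linear system:
  8a + 4b + 2c + d = -7
  125a + 25b + 5c + d = -319
  216a + 36b + 6c + d = -575
  1331a + 121b + 11c + d = -3805
Solving the system yields a = -3, b = 1, c = 6, d = 1.
So f(s) = -3s^3 + s^2 + 6s + 1.
The coefficient of s^2 is 1.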